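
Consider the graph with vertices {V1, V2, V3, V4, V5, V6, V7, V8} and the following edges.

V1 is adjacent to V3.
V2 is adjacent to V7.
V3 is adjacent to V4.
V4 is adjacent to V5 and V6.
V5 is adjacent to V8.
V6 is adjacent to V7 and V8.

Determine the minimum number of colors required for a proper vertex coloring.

2

V6 and V7 are adjacent, so at least 2 colors are needed.
2 colors suffice: color red → {V2, V3, V5, V6}; color blue → {V1, V4, V7, V8}. Every edge joins two different colors.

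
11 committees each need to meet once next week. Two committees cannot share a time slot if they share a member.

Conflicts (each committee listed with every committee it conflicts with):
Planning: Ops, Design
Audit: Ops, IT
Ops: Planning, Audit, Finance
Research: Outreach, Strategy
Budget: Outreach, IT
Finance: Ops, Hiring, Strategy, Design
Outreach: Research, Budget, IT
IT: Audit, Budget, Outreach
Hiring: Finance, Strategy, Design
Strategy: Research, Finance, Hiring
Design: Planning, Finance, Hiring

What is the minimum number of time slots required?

3

Budget, Outreach, IT all conflict with each other, so at least 3 time slots are needed.
3 time slots suffice: time slot 1 → {Planning, Audit, Finance, Outreach}; time slot 2 → {Ops, IT, Strategy, Design}; time slot 3 → {Research, Budget, Hiring}. No two conflicting committees share a time slot.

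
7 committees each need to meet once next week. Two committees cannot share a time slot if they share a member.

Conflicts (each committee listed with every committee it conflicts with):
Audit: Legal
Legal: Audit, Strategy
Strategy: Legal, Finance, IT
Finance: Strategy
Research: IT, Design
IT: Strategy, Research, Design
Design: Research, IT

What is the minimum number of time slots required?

Research, IT, Design pairwise conflict, so at least 3 time slots are needed.
3 time slots suffice: time slot 1 → {Audit, Strategy, Design}; time slot 2 → {Legal, Finance, IT}; time slot 3 → {Research}. Every pair that conflicts lands in different time slots.

3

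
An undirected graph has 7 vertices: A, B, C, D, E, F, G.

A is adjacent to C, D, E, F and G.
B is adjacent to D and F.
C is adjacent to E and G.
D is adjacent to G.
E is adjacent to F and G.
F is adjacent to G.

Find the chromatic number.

4

A, E, F, G are pairwise adjacent (a clique of size 4), so at least 4 colors are needed.
4 colors suffice: color 1 → {B, G}; color 2 → {A}; color 3 → {D, E}; color 4 → {C, F}. Each edge has distinct colors on its endpoints.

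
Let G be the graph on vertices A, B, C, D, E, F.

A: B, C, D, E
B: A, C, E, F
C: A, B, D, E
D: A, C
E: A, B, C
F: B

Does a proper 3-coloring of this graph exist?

A, B, C, E form a clique, so at least 4 colors are needed.
So 3 colors are not enough.

No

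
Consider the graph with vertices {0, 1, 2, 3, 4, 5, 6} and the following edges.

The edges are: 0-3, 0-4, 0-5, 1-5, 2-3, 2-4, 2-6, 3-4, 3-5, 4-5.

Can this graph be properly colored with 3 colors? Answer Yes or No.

No

0, 3, 4, 5 are pairwise adjacent (a clique of size 4), so at least 4 colors are needed.
So 3 colors are not enough.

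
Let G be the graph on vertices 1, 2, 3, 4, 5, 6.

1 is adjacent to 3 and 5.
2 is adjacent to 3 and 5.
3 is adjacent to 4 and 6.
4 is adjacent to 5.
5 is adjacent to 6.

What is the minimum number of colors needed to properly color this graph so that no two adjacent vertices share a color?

1 and 5 are adjacent, so at least 2 colors are needed.
2 colors suffice: 1=blue, 2=blue, 3=red, 4=blue, 5=red, 6=blue. No two adjacent vertices share a color.

2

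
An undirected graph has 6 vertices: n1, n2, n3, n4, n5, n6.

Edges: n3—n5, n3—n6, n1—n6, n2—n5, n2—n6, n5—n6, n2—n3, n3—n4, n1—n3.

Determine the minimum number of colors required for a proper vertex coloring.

4

n2, n3, n5, n6 are mutually adjacent (a clique of size 4), so at least 4 colors are needed.
4 colors suffice: color 1 → {n3}; color 2 → {n4, n6}; color 3 → {n1, n2}; color 4 → {n5}. No two adjacent vertices share a color.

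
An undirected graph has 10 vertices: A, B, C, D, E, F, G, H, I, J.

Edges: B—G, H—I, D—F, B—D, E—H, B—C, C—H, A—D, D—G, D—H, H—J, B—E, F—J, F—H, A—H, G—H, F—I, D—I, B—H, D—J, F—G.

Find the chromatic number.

4

D, F, G, H are mutually adjacent (a clique of size 4), so at least 4 colors are needed.
4 colors suffice: color 1 → {H}; color 2 → {C, D, E}; color 3 → {A, B, F}; color 4 → {G, I, J}. No two adjacent vertices share a color.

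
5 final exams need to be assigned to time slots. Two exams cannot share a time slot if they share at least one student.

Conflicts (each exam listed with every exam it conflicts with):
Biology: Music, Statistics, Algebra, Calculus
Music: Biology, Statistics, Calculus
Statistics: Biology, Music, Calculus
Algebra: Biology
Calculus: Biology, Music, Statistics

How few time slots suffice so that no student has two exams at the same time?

Biology, Music, Statistics, Calculus all conflict with each other, so at least 4 time slots are needed.
4 time slots suffice: Biology=1, Music=4, Statistics=3, Algebra=2, Calculus=2. Every pair that conflicts lands in different time slots.

4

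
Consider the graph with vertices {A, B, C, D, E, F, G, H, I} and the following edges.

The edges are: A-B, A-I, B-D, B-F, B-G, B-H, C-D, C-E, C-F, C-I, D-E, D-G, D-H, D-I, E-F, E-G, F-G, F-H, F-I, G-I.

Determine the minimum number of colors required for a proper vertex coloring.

D, E, G are mutually adjacent, so at least 3 colors are needed.
One proper 3-coloring: A=red, B=green, C=blue, D=red, E=green, F=red, G=blue, H=blue, I=green. Each edge has distinct colors on its endpoints.

3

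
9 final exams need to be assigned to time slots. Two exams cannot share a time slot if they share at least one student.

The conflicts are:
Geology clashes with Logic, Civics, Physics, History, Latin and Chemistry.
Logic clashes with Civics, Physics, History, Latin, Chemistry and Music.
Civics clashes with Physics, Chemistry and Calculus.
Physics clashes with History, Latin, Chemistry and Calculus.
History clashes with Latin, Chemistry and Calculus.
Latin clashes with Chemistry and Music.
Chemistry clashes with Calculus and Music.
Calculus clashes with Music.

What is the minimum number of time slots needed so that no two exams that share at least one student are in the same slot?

Geology, Logic, Physics, History, Latin, Chemistry pairwise conflict, so at least 6 time slots are needed.
6 time slots suffice: time slot 1 → {Chemistry}; time slot 2 → {Physics, Music}; time slot 3 → {Logic, Calculus}; time slot 4 → {Geology}; time slot 5 → {Civics, History}; time slot 6 → {Latin}. No two conflicting exams share a time slot.

6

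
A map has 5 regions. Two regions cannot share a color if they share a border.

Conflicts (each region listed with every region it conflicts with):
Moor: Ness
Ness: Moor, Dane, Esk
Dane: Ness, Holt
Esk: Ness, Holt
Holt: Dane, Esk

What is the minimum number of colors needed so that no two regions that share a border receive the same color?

Ness and Dane conflict, so at least 2 colors are needed.
A valid assignment using 2 colors: Moor=2, Ness=1, Dane=2, Esk=2, Holt=1. Each listed conflict is separated.

2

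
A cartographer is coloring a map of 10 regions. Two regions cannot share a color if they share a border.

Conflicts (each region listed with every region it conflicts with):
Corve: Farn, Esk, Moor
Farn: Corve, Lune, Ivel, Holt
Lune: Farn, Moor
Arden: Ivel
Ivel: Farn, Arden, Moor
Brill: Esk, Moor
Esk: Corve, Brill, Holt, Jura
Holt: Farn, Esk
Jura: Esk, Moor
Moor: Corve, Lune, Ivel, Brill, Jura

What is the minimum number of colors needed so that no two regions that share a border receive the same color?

2

Arden and Ivel conflict, so at least 2 colors are needed.
A valid assignment using 2 colors: Corve=2, Farn=1, Lune=2, Arden=1, Ivel=2, Brill=2, Esk=1, Holt=2, Jura=2, Moor=1. Each listed conflict is separated.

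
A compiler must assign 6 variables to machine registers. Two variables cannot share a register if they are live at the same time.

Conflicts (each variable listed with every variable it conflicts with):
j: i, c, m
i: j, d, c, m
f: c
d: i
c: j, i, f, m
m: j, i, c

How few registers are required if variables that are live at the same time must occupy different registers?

j, i, c, m all conflict with each other, so at least 4 registers are needed.
A valid assignment using 4 registers: j=4, i=1, f=1, d=2, c=2, m=3. No two conflicting variables share a register.

4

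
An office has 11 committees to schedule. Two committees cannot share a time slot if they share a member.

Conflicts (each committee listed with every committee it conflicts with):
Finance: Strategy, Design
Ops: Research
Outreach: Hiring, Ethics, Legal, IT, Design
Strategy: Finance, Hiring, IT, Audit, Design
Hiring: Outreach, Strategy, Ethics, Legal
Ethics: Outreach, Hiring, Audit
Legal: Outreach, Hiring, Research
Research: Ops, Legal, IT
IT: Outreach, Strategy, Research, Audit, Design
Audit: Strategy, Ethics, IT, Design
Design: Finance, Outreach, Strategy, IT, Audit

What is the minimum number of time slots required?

4

Strategy, IT, Audit, Design are mutually in conflict, so at least 4 time slots are needed.
A valid assignment using 4 time slots: Finance=3, Ops=2, Outreach=1, Strategy=1, Hiring=2, Ethics=3, Legal=3, Research=1, IT=3, Audit=4, Design=2. Each listed conflict is separated.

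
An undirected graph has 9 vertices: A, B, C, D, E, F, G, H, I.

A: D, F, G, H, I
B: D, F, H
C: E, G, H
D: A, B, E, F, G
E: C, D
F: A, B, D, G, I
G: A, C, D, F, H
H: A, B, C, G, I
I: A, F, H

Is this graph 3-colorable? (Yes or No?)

A, D, F, G form a clique, so at least 4 colors are needed.
So 3 colors are not enough.

No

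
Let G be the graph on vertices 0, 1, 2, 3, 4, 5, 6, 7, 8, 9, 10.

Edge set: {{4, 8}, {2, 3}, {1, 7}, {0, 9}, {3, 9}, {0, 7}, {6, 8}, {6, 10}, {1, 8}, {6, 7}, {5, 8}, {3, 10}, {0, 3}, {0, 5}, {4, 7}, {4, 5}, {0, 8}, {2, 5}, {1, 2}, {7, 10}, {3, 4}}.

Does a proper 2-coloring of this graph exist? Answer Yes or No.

0, 3, 9 are pairwise adjacent, so at least 3 colors are needed.
So 2 colors are not enough.

No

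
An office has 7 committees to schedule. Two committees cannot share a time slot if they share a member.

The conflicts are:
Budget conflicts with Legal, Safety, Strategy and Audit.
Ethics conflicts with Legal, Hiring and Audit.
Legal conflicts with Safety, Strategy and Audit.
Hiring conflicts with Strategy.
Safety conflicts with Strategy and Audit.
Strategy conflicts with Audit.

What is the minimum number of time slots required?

5

Budget, Legal, Safety, Strategy, Audit pairwise conflict, so at least 5 time slots are needed.
5 time slots suffice: Budget=5, Ethics=1, Legal=3, Hiring=2, Safety=4, Strategy=1, Audit=2. Every pair that conflicts lands in different time slots.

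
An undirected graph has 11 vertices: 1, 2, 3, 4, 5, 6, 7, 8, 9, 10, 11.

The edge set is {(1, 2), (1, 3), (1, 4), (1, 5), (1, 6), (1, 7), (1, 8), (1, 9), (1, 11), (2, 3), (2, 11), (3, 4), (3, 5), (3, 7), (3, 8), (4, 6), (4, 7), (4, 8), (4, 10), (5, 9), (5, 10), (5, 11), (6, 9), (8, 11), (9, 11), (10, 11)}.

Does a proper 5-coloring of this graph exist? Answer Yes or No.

Yes

The chromatic number is 4. 1, 5, 9, 11 are pairwise adjacent (a clique of size 4), so at least 4 colors are needed.
A valid assignment using 4 colors: 1=red, 2=green, 3=blue, 4=green, 5=green, 6=blue, 7=yellow, 8=yellow, 9=yellow, 10=red, 11=blue.
Since 5 ≥ 4, a proper 5-coloring certainly exists.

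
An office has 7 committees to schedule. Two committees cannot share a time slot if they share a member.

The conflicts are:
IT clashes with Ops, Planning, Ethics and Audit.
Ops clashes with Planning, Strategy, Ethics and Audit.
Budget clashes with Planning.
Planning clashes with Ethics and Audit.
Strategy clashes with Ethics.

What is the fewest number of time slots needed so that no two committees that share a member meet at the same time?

4

IT, Ops, Planning, Ethics are mutually in conflict, so at least 4 time slots are needed.
4 time slots suffice: time slot 1 → {Ops, Budget}; time slot 2 → {Planning, Strategy}; time slot 3 → {Ethics, Audit}; time slot 4 → {IT}. No two conflicting committees share a time slot.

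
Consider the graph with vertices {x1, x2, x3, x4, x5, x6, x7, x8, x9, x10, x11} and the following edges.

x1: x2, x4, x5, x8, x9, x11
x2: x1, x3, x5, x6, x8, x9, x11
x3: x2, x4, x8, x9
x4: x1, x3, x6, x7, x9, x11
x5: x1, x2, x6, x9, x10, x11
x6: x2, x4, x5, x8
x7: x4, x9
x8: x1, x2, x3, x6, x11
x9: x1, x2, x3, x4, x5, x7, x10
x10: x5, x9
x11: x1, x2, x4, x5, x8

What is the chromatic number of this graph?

4

x1, x2, x5, x9 form a clique, so at least 4 colors are needed.
4 colors suffice: color R → {x6, x9, x11}; color B → {x2, x4, x10}; color G → {x1, x3, x7}; color Y → {x5, x8}. Each edge has distinct colors on its endpoints.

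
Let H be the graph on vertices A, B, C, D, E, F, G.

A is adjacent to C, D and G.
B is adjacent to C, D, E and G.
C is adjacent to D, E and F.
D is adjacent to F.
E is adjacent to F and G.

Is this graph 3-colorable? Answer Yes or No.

The chromatic number is 3. C, D, F are mutually adjacent, so at least 3 colors are needed.
3 colors suffice: color 1 → {C, G}; color 2 → {D, E}; color 3 → {A, B, F}.
That is already a proper 3-coloring.

Yes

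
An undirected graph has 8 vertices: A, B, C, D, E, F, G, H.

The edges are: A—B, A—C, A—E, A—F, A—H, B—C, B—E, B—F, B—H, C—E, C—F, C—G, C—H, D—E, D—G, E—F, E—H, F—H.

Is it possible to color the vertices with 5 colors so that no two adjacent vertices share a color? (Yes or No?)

A, B, C, E, F, H are pairwise adjacent (a clique of size 6), so at least 6 colors are needed.
So 5 colors are not enough.

No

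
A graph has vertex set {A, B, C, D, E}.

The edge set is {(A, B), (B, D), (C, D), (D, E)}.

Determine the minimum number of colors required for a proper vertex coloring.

B and D are adjacent, so at least 2 colors are needed.
One proper 2-coloring: A=1, B=2, C=2, D=1, E=2. Every edge joins two different colors.

2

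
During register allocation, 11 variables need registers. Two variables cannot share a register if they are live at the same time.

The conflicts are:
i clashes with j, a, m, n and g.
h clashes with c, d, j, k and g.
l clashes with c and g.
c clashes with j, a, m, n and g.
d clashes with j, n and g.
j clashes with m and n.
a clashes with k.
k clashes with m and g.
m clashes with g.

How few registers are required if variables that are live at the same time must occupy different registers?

i, j, n pairwise conflict, so at least 3 registers are needed.
3 registers suffice: register 1 → {i, c, d, k}; register 2 → {j, a, g}; register 3 → {h, l, m, n}. No two conflicting variables share a register.

3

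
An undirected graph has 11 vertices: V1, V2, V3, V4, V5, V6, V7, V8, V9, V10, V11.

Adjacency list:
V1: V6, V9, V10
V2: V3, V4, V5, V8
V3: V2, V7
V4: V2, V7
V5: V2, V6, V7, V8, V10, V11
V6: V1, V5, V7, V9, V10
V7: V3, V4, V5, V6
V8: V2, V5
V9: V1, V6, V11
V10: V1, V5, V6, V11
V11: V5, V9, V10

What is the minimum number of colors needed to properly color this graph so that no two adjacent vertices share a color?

V5, V10, V11 form a triangle, so at least 3 colors are needed.
3 colors suffice: color R → {V1, V3, V4, V5}; color B → {V2, V6, V11}; color G → {V7, V8, V9, V10}. Every edge joins two different colors.

3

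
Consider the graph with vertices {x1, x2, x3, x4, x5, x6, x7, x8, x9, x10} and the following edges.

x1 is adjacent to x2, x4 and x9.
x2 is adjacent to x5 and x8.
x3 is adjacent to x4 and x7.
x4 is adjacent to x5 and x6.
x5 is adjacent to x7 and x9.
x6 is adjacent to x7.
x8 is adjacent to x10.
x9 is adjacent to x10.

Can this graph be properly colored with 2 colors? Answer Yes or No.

No

The cycle x10-x9-x5-x2-x8-x10 has odd length 5, so it cannot be 2-colored; at least 3 colors are needed.
So 2 colors are not enough.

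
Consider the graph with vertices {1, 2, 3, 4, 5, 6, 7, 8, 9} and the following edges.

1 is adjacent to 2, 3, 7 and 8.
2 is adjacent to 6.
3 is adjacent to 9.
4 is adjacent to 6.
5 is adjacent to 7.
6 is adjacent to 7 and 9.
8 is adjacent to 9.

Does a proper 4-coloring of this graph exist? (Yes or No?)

The chromatic number is 3. The cycle 1-7-6-9-8-1 has odd length 5, so it cannot be 2-colored; at least 3 colors are needed.
3 colors suffice: 1=red, 2=blue, 3=green, 4=blue, 5=red, 6=red, 7=blue, 8=green, 9=blue.
Since 4 ≥ 3, a proper 4-coloring certainly exists.

Yes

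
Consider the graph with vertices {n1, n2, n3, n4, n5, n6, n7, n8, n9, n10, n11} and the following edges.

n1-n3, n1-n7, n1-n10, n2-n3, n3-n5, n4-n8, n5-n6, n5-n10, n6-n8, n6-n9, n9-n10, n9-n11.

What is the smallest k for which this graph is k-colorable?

2

n9 and n10 are adjacent, so at least 2 colors are needed.
2 colors suffice: color 1 → {n1, n2, n5, n8, n9}; color 2 → {n3, n4, n6, n7, n10, n11}. Each edge has distinct colors on its endpoints.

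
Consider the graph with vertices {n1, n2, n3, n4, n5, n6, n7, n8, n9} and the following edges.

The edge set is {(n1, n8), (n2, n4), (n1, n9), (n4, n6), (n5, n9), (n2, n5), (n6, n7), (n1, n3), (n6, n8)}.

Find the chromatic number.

The cycle n1-n8-n6-n4-n2-n5-n9-n1 has odd length 7, so it cannot be 2-colored; at least 3 colors are needed.
One proper 3-coloring: n1=1, n2=1, n3=2, n4=2, n5=3, n6=1, n7=2, n8=2, n9=2. Every edge joins two different colors.

3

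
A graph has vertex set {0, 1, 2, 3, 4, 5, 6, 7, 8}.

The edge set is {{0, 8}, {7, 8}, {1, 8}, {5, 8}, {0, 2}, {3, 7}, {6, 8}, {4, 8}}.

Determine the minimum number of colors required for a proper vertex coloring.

1 and 8 are adjacent, so at least 2 colors are needed.
One proper 2-coloring: 0=b, 1=b, 2=a, 3=a, 4=b, 5=b, 6=b, 7=b, 8=a. No two adjacent vertices share a color.

2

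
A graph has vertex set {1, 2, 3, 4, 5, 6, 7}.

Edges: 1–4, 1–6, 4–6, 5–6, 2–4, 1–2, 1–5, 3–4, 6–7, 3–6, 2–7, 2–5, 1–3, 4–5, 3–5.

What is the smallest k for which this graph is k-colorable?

5

1, 3, 4, 5, 6 form a clique, so at least 5 colors are needed.
5 colors suffice: 1=a, 2=d, 3=e, 4=c, 5=b, 6=d, 7=a. No two adjacent vertices share a color.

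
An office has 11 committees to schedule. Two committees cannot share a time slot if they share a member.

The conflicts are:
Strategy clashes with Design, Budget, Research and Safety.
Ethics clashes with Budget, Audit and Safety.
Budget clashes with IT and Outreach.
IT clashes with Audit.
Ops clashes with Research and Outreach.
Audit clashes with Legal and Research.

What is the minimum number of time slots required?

The cycle Audit-Research-Strategy-Budget-Ethics-Audit has odd length 5, so it cannot be 2-colored; at least 3 time slots are needed.
Using 3 time slots: Strategy=2, Design=1, Ethics=2, Budget=1, IT=2, Ops=1, Audit=1, Legal=2, Research=3, Safety=1, Outreach=2. No two conflicting committees share a time slot.

3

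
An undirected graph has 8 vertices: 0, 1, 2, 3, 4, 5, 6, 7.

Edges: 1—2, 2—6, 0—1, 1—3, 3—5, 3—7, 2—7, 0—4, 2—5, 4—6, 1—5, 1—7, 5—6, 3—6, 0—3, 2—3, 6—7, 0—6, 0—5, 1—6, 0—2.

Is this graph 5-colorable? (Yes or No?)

No

0, 1, 2, 3, 5, 6 form a clique, so at least 6 colors are needed.
So 5 colors are not enough.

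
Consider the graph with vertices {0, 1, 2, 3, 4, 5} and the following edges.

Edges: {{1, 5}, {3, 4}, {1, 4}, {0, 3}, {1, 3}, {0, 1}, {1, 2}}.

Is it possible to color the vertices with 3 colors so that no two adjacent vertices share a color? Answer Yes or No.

The chromatic number is 3. 1, 3, 4 are pairwise adjacent, so at least 3 colors are needed.
3 colors suffice: color red → {1}; color blue → {2, 3, 5}; color green → {0, 4}.
That is already a proper 3-coloring.

Yes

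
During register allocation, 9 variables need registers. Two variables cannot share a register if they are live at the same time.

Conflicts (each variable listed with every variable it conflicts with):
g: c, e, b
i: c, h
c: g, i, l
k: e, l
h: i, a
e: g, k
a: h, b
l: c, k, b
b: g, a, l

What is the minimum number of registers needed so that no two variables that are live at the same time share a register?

The cycle l-c-g-e-k-l has odd length 5, so it cannot be 2-colored; at least 3 registers are needed.
3 registers suffice: g=1, i=1, c=2, k=3, h=2, e=2, a=1, l=1, b=2. No two conflicting variables share a register.

3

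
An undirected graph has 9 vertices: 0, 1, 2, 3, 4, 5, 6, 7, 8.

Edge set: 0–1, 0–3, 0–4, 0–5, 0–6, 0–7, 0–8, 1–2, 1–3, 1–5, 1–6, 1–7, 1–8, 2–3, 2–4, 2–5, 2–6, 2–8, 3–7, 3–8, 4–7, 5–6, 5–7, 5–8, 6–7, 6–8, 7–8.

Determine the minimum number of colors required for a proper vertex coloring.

0, 1, 5, 6, 7, 8 form a clique, so at least 6 colors are needed.
6 colors suffice: 0=blue, 1=green, 2=red, 3=purple, 4=green, 5=orange, 6=purple, 7=red, 8=yellow. Each edge has distinct colors on its endpoints.

6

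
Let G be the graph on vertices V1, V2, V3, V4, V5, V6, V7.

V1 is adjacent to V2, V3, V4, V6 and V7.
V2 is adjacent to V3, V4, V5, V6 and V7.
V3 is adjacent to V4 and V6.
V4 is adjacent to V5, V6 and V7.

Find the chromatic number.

V1, V2, V3, V4, V6 form a clique, so at least 5 colors are needed.
One proper 5-coloring: V1=3, V2=2, V3=4, V4=1, V5=3, V6=5, V7=4. No two adjacent vertices share a color.

5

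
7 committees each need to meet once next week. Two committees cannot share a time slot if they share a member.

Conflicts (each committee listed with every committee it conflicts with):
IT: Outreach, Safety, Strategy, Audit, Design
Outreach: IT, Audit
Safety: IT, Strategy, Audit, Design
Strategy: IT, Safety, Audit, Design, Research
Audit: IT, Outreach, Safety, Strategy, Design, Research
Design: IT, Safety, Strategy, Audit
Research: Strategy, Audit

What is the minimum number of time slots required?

5

IT, Safety, Strategy, Audit, Design are mutually in conflict, so at least 5 time slots are needed.
Using 5 time slots: IT=3, Outreach=2, Safety=5, Strategy=2, Audit=1, Design=4, Research=3. Each listed conflict is separated.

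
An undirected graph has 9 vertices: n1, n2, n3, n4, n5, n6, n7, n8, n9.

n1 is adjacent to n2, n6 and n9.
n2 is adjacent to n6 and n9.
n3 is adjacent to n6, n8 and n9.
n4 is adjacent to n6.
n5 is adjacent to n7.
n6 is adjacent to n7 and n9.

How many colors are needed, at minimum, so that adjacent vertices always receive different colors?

4

n1, n2, n6, n9 form a clique, so at least 4 colors are needed.
4 colors suffice: color 1 → {n5, n6, n8}; color 2 → {n4, n7, n9}; color 3 → {n1, n3}; color 4 → {n2}. Every edge joins two different colors.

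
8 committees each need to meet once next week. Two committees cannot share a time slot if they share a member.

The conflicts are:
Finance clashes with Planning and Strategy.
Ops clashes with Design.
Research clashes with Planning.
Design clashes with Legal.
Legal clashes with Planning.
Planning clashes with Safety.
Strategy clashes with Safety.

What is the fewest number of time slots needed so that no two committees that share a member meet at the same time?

Finance and Strategy conflict, so at least 2 time slots are needed.
A valid assignment using 2 time slots: Finance=2, Ops=2, Research=2, Design=1, Legal=2, Planning=1, Strategy=1, Safety=2. Each listed conflict is separated.

2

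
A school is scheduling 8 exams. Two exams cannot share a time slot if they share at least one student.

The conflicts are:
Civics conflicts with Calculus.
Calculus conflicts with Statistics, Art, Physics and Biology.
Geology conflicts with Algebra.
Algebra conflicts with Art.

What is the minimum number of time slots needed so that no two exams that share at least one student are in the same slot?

2

Geology and Algebra conflict, so at least 2 time slots are needed.
2 time slots suffice: time slot 1 → {Calculus, Algebra}; time slot 2 → {Civics, Geology, Statistics, Art, Physics, Biology}. Each listed conflict is separated.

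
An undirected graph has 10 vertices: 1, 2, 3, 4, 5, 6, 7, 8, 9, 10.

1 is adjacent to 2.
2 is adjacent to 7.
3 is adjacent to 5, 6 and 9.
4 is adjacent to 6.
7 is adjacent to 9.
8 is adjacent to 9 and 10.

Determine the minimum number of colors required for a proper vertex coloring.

4 and 6 are adjacent, so at least 2 colors are needed.
2 colors suffice: color red → {2, 5, 6, 9, 10}; color blue → {1, 3, 4, 7, 8}. Every edge joins two different colors.

2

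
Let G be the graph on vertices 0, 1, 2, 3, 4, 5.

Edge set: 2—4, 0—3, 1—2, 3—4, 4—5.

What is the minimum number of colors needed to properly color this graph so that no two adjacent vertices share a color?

2

4 and 5 are adjacent, so at least 2 colors are needed.
2 colors suffice: color a → {0, 1, 4}; color b → {2, 3, 5}. Every edge joins two different colors.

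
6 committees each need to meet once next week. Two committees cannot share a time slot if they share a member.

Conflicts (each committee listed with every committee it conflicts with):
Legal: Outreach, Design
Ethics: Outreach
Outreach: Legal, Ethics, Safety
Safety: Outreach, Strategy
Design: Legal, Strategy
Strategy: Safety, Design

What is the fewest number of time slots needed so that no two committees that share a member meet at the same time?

3

The cycle Design-Strategy-Safety-Outreach-Legal-Design has odd length 5, so it cannot be 2-colored; at least 3 time slots are needed.
3 time slots suffice: time slot 1 → {Outreach, Design}; time slot 2 → {Legal, Ethics, Safety}; time slot 3 → {Strategy}. No two conflicting committees share a time slot.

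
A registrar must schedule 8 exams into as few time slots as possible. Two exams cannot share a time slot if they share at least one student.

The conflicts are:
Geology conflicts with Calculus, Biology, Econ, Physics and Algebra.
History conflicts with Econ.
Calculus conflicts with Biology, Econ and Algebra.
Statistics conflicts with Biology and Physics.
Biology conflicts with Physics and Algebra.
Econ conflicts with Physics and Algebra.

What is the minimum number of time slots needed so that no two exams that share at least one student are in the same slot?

4

Geology, Calculus, Biology, Algebra pairwise conflict, so at least 4 time slots are needed.
4 time slots suffice: time slot 1 → {Biology, Econ}; time slot 2 → {Geology, History, Statistics}; time slot 3 → {Calculus, Physics}; time slot 4 → {Algebra}. Each listed conflict is separated.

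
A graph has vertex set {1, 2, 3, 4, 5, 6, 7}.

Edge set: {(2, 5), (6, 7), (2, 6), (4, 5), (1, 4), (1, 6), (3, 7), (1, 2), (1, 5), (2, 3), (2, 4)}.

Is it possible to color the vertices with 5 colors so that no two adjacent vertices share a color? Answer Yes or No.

The chromatic number is 4. 1, 2, 4, 5 are mutually adjacent (a clique of size 4), so at least 4 colors are needed.
4 colors suffice: color red → {2, 7}; color blue → {1, 3}; color green → {4, 6}; color yellow → {5}.
Since 5 ≥ 4, a proper 5-coloring certainly exists.

Yes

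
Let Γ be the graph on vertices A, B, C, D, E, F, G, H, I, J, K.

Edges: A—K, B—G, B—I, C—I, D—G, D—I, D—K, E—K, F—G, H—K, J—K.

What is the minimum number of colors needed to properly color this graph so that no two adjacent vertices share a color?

C and I are adjacent, so at least 2 colors are needed.
2 colors suffice: color 1 → {G, I, K}; color 2 → {A, B, C, D, E, F, H, J}. No two adjacent vertices share a color.

2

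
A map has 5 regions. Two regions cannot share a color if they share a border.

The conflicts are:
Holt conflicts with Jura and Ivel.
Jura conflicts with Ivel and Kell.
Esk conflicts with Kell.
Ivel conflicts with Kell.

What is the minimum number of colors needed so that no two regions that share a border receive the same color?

3

Jura, Ivel, Kell pairwise conflict, so at least 3 colors are needed.
3 colors suffice: color 1 → {Esk, Ivel}; color 2 → {Holt, Kell}; color 3 → {Jura}. Every pair that conflicts lands in different colors.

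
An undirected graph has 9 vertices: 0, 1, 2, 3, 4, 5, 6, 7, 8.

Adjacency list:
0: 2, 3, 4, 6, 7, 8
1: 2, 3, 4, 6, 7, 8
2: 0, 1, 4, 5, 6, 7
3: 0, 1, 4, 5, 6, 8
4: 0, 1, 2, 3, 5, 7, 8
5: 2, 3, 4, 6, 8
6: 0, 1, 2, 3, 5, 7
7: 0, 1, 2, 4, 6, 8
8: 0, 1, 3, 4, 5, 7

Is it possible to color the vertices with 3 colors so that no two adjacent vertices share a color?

No

1, 2, 6, 7 are mutually adjacent (a clique of size 4), so at least 4 colors are needed.
So 3 colors are not enough.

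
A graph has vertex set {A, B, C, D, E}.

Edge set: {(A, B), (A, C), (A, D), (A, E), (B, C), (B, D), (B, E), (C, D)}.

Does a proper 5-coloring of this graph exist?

The chromatic number is 4. A, B, C, D are mutually adjacent (a clique of size 4), so at least 4 colors are needed.
4 colors suffice: color red → {B}; color blue → {A}; color green → {D, E}; color yellow → {C}.
Since 5 ≥ 4, a proper 5-coloring certainly exists.

Yes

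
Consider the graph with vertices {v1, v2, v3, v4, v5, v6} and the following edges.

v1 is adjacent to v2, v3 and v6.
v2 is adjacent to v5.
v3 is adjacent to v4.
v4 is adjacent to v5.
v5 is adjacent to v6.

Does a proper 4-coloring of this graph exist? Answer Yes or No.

Yes

The chromatic number is 3. The cycle v1-v6-v5-v4-v3-v1 has odd length 5, so it cannot be 2-colored; at least 3 colors are needed.
3 colors suffice: color 1 → {v1, v5}; color 2 → {v2, v4, v6}; color 3 → {v3}.
Since 4 ≥ 3, a proper 4-coloring certainly exists.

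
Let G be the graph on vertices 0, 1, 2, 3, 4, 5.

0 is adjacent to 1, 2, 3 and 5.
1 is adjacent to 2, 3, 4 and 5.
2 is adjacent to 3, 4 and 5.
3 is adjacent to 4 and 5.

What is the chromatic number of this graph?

5

0, 1, 2, 3, 5 are mutually adjacent (a clique of size 5), so at least 5 colors are needed.
5 colors suffice: color a → {2}; color b → {1}; color c → {3}; color d → {0, 4}; color e → {5}. Every edge joins two different colors.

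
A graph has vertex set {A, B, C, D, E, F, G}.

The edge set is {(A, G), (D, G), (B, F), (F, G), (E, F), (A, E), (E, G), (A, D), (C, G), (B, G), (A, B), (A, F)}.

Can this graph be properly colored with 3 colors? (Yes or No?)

A, B, F, G form a clique, so at least 4 colors are needed.
So 3 colors are not enough.

No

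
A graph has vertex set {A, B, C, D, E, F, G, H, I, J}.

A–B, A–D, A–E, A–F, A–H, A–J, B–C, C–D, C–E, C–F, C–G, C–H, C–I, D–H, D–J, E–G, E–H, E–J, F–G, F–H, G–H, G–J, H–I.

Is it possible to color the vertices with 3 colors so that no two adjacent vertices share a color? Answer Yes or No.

C, F, G, H are mutually adjacent (a clique of size 4), so at least 4 colors are needed.
So 3 colors are not enough.

No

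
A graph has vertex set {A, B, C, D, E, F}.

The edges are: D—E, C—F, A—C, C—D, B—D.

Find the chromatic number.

D and E are adjacent, so at least 2 colors are needed.
2 colors suffice: color red → {A, D, F}; color blue → {B, C, E}. No two adjacent vertices share a color.

2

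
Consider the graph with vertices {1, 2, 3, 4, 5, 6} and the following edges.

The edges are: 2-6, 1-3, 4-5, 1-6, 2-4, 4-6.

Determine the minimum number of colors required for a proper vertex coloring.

2, 4, 6 are pairwise adjacent, so at least 3 colors are needed.
3 colors suffice: color a → {1, 4}; color b → {3, 5, 6}; color c → {2}. No two adjacent vertices share a color.

3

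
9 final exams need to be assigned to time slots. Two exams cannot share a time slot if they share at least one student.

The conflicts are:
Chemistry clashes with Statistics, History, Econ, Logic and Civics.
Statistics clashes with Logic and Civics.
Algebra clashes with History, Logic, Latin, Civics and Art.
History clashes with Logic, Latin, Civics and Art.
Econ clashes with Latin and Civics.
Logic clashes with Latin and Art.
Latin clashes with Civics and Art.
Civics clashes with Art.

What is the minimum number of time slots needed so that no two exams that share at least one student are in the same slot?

Algebra, History, Latin, Civics, Art are mutually in conflict, so at least 5 time slots are needed.
5 time slots suffice: Chemistry=3, Statistics=2, Algebra=4, History=2, Econ=2, Logic=1, Latin=3, Civics=1, Art=5. Every pair that conflicts lands in different time slots.

5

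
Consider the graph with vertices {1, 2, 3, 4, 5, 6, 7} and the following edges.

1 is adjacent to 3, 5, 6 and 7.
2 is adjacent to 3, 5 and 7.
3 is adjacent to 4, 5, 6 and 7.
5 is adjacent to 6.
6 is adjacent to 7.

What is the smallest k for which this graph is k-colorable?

4

1, 3, 6, 7 form a clique, so at least 4 colors are needed.
A valid assignment using 4 colors: 1=b, 2=b, 3=a, 4=b, 5=d, 6=c, 7=d. Every edge joins two different colors.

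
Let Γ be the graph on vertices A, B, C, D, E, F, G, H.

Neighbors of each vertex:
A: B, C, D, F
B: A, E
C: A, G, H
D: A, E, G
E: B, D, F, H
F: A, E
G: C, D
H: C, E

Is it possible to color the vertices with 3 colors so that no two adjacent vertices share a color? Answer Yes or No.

Yes

The chromatic number is 3. The cycle E-F-A-C-H-E has odd length 5, so it cannot be 2-colored; at least 3 colors are needed.
One proper 3-coloring: A=1, B=2, C=2, D=2, E=1, F=2, G=1, H=3.
That is already a proper 3-coloring.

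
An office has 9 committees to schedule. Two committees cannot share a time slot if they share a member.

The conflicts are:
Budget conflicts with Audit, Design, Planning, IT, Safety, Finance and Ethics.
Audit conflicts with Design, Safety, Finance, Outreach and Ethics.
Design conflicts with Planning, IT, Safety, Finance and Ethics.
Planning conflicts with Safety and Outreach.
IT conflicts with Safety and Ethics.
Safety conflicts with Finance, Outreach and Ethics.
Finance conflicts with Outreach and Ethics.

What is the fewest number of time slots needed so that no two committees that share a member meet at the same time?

6

Budget, Audit, Design, Safety, Finance, Ethics pairwise conflict, so at least 6 time slots are needed.
Using 6 time slots: Budget=3, Audit=5, Design=2, Planning=4, IT=5, Safety=1, Finance=6, Outreach=2, Ethics=4. Every pair that conflicts lands in different time slots.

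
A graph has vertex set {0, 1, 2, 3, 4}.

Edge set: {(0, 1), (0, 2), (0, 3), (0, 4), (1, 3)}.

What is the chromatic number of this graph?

3

0, 1, 3 form a triangle, so at least 3 colors are needed.
3 colors suffice: color a → {0}; color b → {1, 2, 4}; color c → {3}. No two adjacent vertices share a color.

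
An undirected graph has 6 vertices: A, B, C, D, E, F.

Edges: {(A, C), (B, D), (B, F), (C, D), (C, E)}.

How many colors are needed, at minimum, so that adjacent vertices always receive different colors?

A and C are adjacent, so at least 2 colors are needed.
2 colors suffice: A=2, B=1, C=1, D=2, E=2, F=2. Each edge has distinct colors on its endpoints.

2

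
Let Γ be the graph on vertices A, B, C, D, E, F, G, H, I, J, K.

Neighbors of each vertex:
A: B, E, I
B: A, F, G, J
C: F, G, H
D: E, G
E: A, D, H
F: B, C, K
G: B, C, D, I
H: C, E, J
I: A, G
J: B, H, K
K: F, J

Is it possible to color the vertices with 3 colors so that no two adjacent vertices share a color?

Yes

The chromatic number is 3. The cycle F-K-J-H-C-F has odd length 5, so it cannot be 2-colored; at least 3 colors are needed.
3 colors suffice: color 1 → {A, F, G, J}; color 2 → {B, C, E, I, K}; color 3 → {D, H}.
That is already a proper 3-coloring.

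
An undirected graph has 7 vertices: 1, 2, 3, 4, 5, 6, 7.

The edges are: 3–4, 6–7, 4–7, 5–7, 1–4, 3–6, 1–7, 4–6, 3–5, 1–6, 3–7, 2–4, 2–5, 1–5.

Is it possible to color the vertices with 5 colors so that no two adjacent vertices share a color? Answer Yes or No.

The chromatic number is 4. 3, 4, 6, 7 form a clique, so at least 4 colors are needed.
4 colors suffice: color red → {4, 5}; color blue → {2, 7}; color green → {1, 3}; color yellow → {6}.
Since 5 ≥ 4, a proper 5-coloring certainly exists.

Yes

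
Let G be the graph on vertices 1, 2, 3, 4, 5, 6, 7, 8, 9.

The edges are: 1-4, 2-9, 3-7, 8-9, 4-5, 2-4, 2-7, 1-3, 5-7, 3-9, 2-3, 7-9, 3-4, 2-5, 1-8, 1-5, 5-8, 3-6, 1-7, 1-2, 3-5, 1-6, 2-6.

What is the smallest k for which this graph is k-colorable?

1, 2, 3, 4, 5 form a clique, so at least 5 colors are needed.
One proper 5-coloring: 1=b, 2=c, 3=a, 4=e, 5=d, 6=d, 7=e, 8=a, 9=b. No two adjacent vertices share a color.

5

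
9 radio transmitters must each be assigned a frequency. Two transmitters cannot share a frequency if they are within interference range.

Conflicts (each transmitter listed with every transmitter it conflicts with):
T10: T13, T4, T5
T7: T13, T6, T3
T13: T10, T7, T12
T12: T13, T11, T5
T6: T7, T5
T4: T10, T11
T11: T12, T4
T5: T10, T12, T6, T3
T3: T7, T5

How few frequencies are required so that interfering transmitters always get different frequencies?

3

The cycle T5-T3-T7-T13-T12-T5 has odd length 5, so it cannot be 2-colored; at least 3 frequencies are needed.
Using 3 frequencies: T10=2, T7=1, T13=3, T12=2, T6=2, T4=3, T11=1, T5=1, T3=2. Each listed conflict is separated.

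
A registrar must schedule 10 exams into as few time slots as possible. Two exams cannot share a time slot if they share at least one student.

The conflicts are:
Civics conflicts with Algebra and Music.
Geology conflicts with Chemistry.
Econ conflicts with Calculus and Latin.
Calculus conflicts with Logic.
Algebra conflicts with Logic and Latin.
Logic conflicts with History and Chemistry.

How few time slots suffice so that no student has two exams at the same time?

3

The cycle Calculus-Econ-Latin-Algebra-Logic-Calculus has odd length 5, so it cannot be 2-colored; at least 3 time slots are needed.
3 time slots suffice: time slot 1 → {Civics, Geology, Logic, Latin}; time slot 2 → {Econ, Algebra, History, Chemistry, Music}; time slot 3 → {Calculus}. Each listed conflict is separated.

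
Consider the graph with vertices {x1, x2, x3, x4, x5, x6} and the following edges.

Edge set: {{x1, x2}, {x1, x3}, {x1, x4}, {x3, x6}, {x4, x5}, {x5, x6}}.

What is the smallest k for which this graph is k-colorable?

The cycle x3-x6-x5-x4-x1-x3 has odd length 5, so it cannot be 2-colored; at least 3 colors are needed.
3 colors suffice: x1=1, x2=2, x3=2, x4=2, x5=1, x6=3. No two adjacent vertices share a color.

3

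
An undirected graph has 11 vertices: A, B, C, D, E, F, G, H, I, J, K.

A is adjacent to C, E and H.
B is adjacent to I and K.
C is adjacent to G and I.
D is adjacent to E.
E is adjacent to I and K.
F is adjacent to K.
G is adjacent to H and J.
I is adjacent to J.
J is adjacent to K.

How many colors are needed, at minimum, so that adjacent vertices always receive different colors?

B and I are adjacent, so at least 2 colors are needed.
2 colors suffice: color red → {A, D, G, I, K}; color blue → {B, C, E, F, H, J}. No two adjacent vertices share a color.

2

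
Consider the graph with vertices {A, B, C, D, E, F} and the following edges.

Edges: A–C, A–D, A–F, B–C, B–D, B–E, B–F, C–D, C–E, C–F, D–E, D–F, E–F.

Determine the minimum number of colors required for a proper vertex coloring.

B, C, D, E, F are pairwise adjacent (a clique of size 5), so at least 5 colors are needed.
5 colors suffice: color 1 → {F}; color 2 → {C}; color 3 → {D}; color 4 → {A, B}; color 5 → {E}. Every edge joins two different colors.

5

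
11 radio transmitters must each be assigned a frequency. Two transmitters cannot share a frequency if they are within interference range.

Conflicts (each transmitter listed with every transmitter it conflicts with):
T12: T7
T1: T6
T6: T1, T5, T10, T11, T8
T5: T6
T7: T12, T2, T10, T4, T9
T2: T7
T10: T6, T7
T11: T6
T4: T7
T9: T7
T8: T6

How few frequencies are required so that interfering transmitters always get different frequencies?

2

T6 and T8 conflict, so at least 2 frequencies are needed.
Using 2 frequencies: T12=2, T1=2, T6=1, T5=2, T7=1, T2=2, T10=2, T11=2, T4=2, T9=2, T8=2. Each listed conflict is separated.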